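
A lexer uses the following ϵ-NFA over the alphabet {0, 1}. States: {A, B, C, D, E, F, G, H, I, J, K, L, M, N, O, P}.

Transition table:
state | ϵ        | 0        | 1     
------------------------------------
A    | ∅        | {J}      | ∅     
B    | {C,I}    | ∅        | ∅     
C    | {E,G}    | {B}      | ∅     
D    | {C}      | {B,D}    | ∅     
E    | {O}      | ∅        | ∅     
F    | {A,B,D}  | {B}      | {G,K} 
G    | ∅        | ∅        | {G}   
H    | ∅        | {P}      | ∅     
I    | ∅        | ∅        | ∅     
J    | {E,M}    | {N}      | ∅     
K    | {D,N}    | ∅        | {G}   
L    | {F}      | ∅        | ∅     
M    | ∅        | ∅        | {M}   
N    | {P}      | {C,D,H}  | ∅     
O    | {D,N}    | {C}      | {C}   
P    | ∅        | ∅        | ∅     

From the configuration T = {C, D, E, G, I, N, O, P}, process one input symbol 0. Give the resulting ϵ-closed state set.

{B, C, D, E, G, H, I, N, O, P}

C on 0 → {B}.
D on 0 → {B, D}.
N on 0 → {C, D, H}.
O on 0 → {C}.
No 0-transition from E, G, I, P.
Union after reading 0: {B, C, D, H}.
Now take the ϵ-closure:
From B via ϵ: add I.
From C via ϵ: add E, G.
From E via ϵ: add O.
From O via ϵ: add N.
From N via ϵ: add P.
No new states can be added; the closed set is {B, C, D, E, G, H, I, N, O, P}.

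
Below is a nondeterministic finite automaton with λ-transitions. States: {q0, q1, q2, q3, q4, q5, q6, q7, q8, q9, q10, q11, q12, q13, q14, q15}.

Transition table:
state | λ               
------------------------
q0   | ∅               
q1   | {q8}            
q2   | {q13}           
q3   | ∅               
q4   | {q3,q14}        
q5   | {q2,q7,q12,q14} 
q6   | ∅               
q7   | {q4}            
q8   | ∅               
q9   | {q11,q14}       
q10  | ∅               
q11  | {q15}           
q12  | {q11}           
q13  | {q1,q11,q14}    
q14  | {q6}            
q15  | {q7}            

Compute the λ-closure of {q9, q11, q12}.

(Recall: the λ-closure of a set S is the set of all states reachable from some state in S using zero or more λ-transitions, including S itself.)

Start with {q9, q11, q12}.
From q9 via λ: add q14.
From q11 via λ: add q15.
From q14 via λ: add q6.
From q15 via λ: add q7.
From q7 via λ: add q4.
From q4 via λ: add q3.
No new states can be added; the closed set is {q3, q4, q6, q7, q9, q11, q12, q14, q15}.

{q3, q4, q6, q7, q9, q11, q12, q14, q15}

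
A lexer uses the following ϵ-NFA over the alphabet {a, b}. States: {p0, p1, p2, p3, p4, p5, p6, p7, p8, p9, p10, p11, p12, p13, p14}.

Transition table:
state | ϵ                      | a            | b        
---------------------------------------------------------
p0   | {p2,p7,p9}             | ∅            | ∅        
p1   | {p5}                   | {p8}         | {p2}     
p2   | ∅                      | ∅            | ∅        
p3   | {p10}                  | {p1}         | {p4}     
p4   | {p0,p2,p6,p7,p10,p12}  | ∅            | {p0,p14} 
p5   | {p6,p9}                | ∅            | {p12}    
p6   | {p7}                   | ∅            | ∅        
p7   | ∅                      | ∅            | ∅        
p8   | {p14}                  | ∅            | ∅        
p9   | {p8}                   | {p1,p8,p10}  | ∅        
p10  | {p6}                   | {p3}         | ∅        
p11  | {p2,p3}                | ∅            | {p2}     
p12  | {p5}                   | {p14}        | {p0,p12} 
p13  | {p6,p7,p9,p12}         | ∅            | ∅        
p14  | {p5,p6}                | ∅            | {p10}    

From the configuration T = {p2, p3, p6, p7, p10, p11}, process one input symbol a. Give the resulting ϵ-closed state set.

p3 on a → {p1}.
p10 on a → {p3}.
No a-transition from p2, p6, p7, p11.
Union after reading a: {p1, p3}.
Now take the ϵ-closure:
From p1 via ϵ: add p5.
From p3 via ϵ: add p10.
From p5 via ϵ: add p6, p9.
From p6 via ϵ: add p7.
From p9 via ϵ: add p8.
From p8 via ϵ: add p14.
No new states can be added; the closed set is {p1, p3, p5, p6, p7, p8, p9, p10, p14}.

{p1, p3, p5, p6, p7, p8, p9, p10, p14}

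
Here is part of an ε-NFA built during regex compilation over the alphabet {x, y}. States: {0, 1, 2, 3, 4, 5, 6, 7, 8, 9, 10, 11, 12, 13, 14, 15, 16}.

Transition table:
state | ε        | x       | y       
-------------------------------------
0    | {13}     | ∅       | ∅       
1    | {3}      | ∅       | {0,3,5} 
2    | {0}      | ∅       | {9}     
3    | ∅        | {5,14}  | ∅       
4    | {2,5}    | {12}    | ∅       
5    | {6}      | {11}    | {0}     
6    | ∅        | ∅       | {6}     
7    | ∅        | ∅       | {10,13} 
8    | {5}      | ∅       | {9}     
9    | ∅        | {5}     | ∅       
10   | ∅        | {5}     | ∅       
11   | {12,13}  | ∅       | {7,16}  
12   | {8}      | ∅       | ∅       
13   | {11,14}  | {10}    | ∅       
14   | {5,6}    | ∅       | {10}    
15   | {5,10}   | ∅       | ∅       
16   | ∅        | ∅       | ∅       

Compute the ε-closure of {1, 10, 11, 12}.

{1, 3, 5, 6, 8, 10, 11, 12, 13, 14}

Start with {1, 10, 11, 12}.
From 1 via ε: add 3.
From 11 via ε: add 13.
From 12 via ε: add 8.
From 8 via ε: add 5.
From 13 via ε: add 14.
From 5 via ε: add 6.
No new states can be added; the closed set is {1, 3, 5, 6, 8, 10, 11, 12, 13, 14}.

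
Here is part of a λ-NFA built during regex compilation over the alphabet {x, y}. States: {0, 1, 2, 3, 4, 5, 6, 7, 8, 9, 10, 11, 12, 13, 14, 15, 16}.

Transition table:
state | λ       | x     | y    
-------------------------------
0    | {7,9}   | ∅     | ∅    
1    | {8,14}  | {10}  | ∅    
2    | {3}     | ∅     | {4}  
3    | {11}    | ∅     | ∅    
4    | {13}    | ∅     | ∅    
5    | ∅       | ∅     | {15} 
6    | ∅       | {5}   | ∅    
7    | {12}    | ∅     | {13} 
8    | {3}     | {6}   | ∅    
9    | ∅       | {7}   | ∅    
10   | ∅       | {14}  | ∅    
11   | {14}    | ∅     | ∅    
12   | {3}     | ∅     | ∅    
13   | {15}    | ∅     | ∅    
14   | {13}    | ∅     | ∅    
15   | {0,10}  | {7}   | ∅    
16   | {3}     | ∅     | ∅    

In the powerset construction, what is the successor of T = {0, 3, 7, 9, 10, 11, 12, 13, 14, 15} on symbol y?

{0, 3, 7, 9, 10, 11, 12, 13, 14, 15}

7 on y → {13}.
No y-transition from 0, 3, 9, 10, 11, 12, 13, 14, 15.
Union after reading y: {13}.
Now take the λ-closure:
From 13 via λ: add 15.
From 15 via λ: add 0, 10.
From 0 via λ: add 7, 9.
From 7 via λ: add 12.
From 12 via λ: add 3.
From 3 via λ: add 11.
From 11 via λ: add 14.
No new states can be added; the closed set is {0, 3, 7, 9, 10, 11, 12, 13, 14, 15}.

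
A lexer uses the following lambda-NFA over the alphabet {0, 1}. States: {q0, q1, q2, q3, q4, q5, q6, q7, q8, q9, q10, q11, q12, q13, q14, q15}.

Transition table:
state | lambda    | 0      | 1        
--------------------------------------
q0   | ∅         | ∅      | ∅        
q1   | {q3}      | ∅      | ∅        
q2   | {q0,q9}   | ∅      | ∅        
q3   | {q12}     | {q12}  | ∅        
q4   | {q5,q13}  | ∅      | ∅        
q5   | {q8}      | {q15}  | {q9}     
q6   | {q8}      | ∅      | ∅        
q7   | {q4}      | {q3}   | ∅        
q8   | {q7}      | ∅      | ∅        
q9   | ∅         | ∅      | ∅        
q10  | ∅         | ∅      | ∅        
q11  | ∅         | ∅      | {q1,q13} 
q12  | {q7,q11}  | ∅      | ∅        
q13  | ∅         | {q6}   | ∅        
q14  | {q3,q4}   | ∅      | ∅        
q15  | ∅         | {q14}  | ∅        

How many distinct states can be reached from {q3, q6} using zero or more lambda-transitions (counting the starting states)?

Start with {q3, q6}.
From q3 via lambda: add q12.
From q6 via lambda: add q8.
From q8 via lambda: add q7.
From q12 via lambda: add q11.
From q7 via lambda: add q4.
From q4 via lambda: add q5, q13.
lambda-closure = {q3, q4, q5, q6, q7, q8, q11, q12, q13}, which has 9 states.

9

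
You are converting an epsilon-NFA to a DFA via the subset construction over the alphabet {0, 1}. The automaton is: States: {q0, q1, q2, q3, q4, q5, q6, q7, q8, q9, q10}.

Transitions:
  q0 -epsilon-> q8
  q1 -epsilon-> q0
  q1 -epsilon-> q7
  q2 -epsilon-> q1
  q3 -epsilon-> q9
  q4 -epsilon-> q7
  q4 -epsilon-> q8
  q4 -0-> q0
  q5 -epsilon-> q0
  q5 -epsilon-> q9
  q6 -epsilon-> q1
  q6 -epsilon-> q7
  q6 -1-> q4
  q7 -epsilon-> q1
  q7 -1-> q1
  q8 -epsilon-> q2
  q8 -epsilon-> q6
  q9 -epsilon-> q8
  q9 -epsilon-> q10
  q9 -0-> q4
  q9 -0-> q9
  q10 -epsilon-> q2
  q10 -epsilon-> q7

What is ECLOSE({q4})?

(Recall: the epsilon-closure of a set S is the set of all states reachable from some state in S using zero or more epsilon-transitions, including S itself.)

{q0, q1, q2, q4, q6, q7, q8}

Start with {q4}.
From q4 via epsilon: add q7, q8.
From q7 via epsilon: add q1.
From q8 via epsilon: add q2, q6.
From q1 via epsilon: add q0.
No new states can be added; the closed set is {q0, q1, q2, q4, q6, q7, q8}.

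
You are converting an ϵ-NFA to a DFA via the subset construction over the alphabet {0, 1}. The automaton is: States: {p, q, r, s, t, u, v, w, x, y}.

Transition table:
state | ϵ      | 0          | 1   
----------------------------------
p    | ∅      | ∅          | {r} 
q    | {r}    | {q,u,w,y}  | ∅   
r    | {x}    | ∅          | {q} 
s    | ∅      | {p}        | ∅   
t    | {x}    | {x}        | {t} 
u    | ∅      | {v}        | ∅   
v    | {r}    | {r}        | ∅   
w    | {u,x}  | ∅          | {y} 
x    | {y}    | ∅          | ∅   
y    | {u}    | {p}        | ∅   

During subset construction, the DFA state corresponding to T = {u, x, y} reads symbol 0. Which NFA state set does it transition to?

u on 0 → {v}.
y on 0 → {p}.
No 0-transition from x.
Union after reading 0: {p, v}.
Now take the ϵ-closure:
From v via ϵ: add r.
From r via ϵ: add x.
From x via ϵ: add y.
From y via ϵ: add u.
No new states can be added; the closed set is {p, r, u, v, x, y}.

{p, r, u, v, x, y}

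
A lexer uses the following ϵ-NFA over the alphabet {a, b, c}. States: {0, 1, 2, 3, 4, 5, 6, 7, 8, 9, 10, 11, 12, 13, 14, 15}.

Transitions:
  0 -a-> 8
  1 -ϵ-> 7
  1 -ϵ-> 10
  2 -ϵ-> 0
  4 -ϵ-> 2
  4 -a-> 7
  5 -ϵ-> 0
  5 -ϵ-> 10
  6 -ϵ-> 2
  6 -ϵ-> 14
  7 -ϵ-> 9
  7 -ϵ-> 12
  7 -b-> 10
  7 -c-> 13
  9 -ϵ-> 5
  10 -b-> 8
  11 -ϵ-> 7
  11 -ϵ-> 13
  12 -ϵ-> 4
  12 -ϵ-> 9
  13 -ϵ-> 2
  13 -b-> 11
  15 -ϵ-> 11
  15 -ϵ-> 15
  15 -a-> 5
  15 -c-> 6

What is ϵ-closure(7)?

Start with {7}.
From 7 via ϵ: add 9, 12.
From 9 via ϵ: add 5.
From 12 via ϵ: add 4.
From 4 via ϵ: add 2.
From 5 via ϵ: add 0, 10.
No new states can be added; the closed set is {0, 2, 4, 5, 7, 9, 10, 12}.

{0, 2, 4, 5, 7, 9, 10, 12}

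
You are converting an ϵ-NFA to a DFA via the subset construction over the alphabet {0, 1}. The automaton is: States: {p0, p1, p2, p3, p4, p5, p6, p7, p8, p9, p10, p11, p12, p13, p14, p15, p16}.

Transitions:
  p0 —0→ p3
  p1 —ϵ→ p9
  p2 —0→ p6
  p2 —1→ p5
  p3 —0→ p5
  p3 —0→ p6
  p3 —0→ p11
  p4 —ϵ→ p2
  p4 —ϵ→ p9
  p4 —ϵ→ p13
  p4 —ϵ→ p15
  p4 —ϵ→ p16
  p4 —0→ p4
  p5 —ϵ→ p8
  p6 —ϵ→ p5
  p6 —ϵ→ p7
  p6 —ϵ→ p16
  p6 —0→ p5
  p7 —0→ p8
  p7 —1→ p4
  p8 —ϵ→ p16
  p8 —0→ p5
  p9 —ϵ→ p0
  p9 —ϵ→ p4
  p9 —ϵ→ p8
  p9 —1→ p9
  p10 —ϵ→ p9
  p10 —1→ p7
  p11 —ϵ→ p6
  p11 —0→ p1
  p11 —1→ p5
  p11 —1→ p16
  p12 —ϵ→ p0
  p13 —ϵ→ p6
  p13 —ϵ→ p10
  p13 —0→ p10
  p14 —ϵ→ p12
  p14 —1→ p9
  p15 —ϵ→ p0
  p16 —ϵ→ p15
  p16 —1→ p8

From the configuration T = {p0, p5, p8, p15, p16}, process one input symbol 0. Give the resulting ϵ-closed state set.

p0 on 0 → {p3}.
p8 on 0 → {p5}.
No 0-transition from p5, p15, p16.
Union after reading 0: {p3, p5}.
Now take the ϵ-closure:
From p5 via ϵ: add p8.
From p8 via ϵ: add p16.
From p16 via ϵ: add p15.
From p15 via ϵ: add p0.
No new states can be added; the closed set is {p0, p3, p5, p8, p15, p16}.

{p0, p3, p5, p8, p15, p16}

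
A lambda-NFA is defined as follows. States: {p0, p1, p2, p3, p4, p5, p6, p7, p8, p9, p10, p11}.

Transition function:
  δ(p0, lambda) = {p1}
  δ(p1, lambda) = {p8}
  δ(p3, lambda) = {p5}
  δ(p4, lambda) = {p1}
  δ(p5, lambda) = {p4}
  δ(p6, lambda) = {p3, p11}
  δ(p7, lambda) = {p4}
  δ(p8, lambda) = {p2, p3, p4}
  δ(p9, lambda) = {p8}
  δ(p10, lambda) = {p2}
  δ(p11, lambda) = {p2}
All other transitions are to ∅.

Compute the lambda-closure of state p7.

{p1, p2, p3, p4, p5, p7, p8}

Start with {p7}.
From p7 via lambda: add p4.
From p4 via lambda: add p1.
From p1 via lambda: add p8.
From p8 via lambda: add p2, p3.
From p3 via lambda: add p5.
No new states can be added; the closed set is {p1, p2, p3, p4, p5, p7, p8}.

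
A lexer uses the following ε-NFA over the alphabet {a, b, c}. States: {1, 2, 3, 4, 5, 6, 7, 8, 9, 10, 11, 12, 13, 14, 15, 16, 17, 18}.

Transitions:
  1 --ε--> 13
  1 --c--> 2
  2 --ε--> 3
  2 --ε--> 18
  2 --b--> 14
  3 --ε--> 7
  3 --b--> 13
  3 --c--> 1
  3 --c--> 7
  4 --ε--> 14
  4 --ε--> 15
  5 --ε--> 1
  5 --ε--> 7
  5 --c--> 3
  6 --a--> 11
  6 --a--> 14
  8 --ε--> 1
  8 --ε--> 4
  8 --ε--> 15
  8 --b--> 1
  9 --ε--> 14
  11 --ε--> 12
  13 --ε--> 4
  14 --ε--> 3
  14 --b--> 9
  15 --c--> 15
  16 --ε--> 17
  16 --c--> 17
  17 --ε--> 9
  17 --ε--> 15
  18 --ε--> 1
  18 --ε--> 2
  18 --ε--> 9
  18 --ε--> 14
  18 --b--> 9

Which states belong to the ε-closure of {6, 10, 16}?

{3, 6, 7, 9, 10, 14, 15, 16, 17}

Start with {6, 10, 16}.
From 16 via ε: add 17.
From 17 via ε: add 9, 15.
From 9 via ε: add 14.
From 14 via ε: add 3.
From 3 via ε: add 7.
No new states can be added; the closed set is {3, 6, 7, 9, 10, 14, 15, 16, 17}.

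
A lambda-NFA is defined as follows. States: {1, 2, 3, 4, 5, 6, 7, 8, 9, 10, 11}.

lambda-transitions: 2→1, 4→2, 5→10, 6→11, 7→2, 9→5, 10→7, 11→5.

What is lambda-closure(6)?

{1, 2, 5, 6, 7, 10, 11}

Start with {6}.
From 6 via lambda: add 11.
From 11 via lambda: add 5.
From 5 via lambda: add 10.
From 10 via lambda: add 7.
From 7 via lambda: add 2.
From 2 via lambda: add 1.
No new states can be added; the closed set is {1, 2, 5, 6, 7, 10, 11}.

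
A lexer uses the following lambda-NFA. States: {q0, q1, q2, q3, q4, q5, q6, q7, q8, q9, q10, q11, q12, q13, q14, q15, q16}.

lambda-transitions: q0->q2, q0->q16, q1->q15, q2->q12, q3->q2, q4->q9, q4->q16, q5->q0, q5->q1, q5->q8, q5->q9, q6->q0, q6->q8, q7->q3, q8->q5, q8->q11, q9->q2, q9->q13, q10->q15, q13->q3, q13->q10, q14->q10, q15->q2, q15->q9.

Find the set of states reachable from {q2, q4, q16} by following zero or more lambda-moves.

{q2, q3, q4, q9, q10, q12, q13, q15, q16}

Start with {q2, q4, q16}.
From q2 via lambda: add q12.
From q4 via lambda: add q9.
From q9 via lambda: add q13.
From q13 via lambda: add q3, q10.
From q10 via lambda: add q15.
No new states can be added; the closed set is {q2, q3, q4, q9, q10, q12, q13, q15, q16}.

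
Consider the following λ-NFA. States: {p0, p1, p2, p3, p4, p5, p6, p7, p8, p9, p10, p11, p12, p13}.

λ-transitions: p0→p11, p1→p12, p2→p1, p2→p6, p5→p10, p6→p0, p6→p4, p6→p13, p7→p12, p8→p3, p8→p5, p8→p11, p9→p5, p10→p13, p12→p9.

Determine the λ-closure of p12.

{p5, p9, p10, p12, p13}

Start with {p12}.
From p12 via λ: add p9.
From p9 via λ: add p5.
From p5 via λ: add p10.
From p10 via λ: add p13.
No new states can be added; the closed set is {p5, p9, p10, p12, p13}.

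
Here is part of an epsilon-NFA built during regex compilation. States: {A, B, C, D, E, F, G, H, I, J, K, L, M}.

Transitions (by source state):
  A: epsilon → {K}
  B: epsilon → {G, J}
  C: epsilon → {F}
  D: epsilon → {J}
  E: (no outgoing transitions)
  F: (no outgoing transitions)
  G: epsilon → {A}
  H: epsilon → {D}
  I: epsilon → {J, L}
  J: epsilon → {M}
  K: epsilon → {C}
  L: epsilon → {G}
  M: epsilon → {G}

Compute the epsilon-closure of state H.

{A, C, D, F, G, H, J, K, M}

Start with {H}.
From H via epsilon: add D.
From D via epsilon: add J.
From J via epsilon: add M.
From M via epsilon: add G.
From G via epsilon: add A.
From A via epsilon: add K.
From K via epsilon: add C.
From C via epsilon: add F.
No new states can be added; the closed set is {A, C, D, F, G, H, J, K, M}.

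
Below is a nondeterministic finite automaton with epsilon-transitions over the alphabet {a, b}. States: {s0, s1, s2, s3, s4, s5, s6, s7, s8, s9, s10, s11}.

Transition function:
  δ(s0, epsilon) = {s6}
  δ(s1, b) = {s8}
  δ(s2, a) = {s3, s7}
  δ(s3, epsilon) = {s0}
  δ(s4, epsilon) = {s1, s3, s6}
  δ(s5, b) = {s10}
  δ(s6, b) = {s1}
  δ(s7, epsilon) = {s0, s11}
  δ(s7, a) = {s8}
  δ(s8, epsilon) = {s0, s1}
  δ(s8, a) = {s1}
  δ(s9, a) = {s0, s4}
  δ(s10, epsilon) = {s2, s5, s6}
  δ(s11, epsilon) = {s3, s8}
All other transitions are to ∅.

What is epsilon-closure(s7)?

Start with {s7}.
From s7 via epsilon: add s0, s11.
From s0 via epsilon: add s6.
From s11 via epsilon: add s3, s8.
From s8 via epsilon: add s1.
No new states can be added; the closed set is {s0, s1, s3, s6, s7, s8, s11}.

{s0, s1, s3, s6, s7, s8, s11}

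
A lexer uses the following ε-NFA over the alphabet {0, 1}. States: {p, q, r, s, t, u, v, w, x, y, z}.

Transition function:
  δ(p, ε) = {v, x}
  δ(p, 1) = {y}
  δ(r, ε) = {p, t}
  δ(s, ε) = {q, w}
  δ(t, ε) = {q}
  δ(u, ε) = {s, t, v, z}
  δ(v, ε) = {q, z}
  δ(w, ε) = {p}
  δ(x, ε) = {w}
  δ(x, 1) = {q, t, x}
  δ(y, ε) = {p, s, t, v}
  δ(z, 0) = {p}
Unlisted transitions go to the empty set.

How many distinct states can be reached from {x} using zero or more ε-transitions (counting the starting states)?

6

Start with {x}.
From x via ε: add w.
From w via ε: add p.
From p via ε: add v.
From v via ε: add q, z.
ε-closure = {p, q, v, w, x, z}, which has 6 states.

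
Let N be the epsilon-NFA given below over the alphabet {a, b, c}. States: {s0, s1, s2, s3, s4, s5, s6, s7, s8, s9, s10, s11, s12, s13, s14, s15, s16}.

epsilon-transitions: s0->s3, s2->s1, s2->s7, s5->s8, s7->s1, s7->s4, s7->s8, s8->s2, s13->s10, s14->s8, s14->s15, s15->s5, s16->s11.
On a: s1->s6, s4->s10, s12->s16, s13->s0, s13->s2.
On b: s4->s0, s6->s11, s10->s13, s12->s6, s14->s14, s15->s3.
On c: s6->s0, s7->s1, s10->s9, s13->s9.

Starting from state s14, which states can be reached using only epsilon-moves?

Start with {s14}.
From s14 via epsilon: add s8, s15.
From s8 via epsilon: add s2.
From s15 via epsilon: add s5.
From s2 via epsilon: add s1, s7.
From s7 via epsilon: add s4.
No new states can be added; the closed set is {s1, s2, s4, s5, s7, s8, s14, s15}.

{s1, s2, s4, s5, s7, s8, s14, s15}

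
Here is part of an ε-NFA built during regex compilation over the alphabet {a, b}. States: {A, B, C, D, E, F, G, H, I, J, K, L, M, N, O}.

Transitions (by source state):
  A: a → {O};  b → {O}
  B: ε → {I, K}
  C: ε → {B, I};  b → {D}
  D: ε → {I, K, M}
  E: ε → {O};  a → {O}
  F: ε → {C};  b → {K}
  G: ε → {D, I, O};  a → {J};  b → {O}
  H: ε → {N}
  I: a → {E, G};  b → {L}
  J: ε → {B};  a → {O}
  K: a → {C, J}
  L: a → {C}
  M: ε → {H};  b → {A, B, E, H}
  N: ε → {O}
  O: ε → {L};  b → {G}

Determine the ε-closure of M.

{H, L, M, N, O}

Start with {M}.
From M via ε: add H.
From H via ε: add N.
From N via ε: add O.
From O via ε: add L.
No new states can be added; the closed set is {H, L, M, N, O}.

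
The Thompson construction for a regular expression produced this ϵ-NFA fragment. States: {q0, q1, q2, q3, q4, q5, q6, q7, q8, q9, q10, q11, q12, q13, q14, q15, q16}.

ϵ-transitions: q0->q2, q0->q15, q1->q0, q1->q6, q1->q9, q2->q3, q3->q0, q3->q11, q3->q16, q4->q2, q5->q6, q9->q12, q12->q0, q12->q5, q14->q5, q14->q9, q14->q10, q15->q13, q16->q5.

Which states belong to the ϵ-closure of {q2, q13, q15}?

Start with {q2, q13, q15}.
From q2 via ϵ: add q3.
From q3 via ϵ: add q0, q11, q16.
From q16 via ϵ: add q5.
From q5 via ϵ: add q6.
No new states can be added; the closed set is {q0, q2, q3, q5, q6, q11, q13, q15, q16}.

{q0, q2, q3, q5, q6, q11, q13, q15, q16}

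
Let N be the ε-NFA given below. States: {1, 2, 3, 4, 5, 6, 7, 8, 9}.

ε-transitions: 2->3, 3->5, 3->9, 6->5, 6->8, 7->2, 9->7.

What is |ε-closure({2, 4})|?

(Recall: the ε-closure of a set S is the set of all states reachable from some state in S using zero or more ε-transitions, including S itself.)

Start with {2, 4}.
From 2 via ε: add 3.
From 3 via ε: add 5, 9.
From 9 via ε: add 7.
ε-closure = {2, 3, 4, 5, 7, 9}, which has 6 states.

6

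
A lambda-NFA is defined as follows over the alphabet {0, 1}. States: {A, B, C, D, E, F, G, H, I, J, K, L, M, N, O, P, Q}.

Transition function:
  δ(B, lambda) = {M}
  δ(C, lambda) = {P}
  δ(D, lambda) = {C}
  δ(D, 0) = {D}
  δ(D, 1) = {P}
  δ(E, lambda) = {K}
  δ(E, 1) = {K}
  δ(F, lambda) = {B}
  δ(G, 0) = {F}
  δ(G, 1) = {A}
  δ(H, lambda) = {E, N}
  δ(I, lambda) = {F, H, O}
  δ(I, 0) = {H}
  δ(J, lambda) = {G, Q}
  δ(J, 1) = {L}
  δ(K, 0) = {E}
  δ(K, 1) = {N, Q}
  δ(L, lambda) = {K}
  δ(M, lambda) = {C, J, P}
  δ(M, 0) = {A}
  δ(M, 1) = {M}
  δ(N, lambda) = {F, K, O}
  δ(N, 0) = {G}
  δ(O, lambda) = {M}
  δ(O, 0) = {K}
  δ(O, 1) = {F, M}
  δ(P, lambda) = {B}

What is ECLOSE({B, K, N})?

Start with {B, K, N}.
From B via lambda: add M.
From N via lambda: add F, O.
From M via lambda: add C, J, P.
From J via lambda: add G, Q.
No new states can be added; the closed set is {B, C, F, G, J, K, M, N, O, P, Q}.

{B, C, F, G, J, K, M, N, O, P, Q}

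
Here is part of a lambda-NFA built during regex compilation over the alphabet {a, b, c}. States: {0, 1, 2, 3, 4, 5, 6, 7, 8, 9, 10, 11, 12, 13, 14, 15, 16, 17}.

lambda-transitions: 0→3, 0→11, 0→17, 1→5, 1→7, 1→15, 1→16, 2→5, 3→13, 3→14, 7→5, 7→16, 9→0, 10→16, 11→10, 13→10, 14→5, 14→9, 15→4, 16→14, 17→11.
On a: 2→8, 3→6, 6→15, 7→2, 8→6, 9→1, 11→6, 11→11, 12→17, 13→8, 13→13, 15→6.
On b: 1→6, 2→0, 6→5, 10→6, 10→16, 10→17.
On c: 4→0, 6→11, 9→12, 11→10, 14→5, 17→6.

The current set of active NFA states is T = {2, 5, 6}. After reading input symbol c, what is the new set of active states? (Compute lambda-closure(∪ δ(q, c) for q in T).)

6 on c → {11}.
No c-transition from 2, 5.
Union after reading c: {11}.
Now take the lambda-closure:
From 11 via lambda: add 10.
From 10 via lambda: add 16.
From 16 via lambda: add 14.
From 14 via lambda: add 5, 9.
From 9 via lambda: add 0.
From 0 via lambda: add 3, 17.
From 3 via lambda: add 13.
No new states can be added; the closed set is {0, 3, 5, 9, 10, 11, 13, 14, 16, 17}.

{0, 3, 5, 9, 10, 11, 13, 14, 16, 17}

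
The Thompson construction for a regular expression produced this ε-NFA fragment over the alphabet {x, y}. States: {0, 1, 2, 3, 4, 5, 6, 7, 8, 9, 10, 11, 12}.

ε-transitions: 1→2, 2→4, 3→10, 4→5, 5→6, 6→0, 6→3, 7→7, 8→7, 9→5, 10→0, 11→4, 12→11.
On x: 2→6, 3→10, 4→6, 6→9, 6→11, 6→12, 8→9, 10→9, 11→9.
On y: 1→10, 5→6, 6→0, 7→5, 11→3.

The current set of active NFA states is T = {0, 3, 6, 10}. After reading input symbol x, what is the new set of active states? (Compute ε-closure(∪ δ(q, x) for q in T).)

{0, 3, 4, 5, 6, 9, 10, 11, 12}

3 on x → {10}.
6 on x → {9, 11, 12}.
10 on x → {9}.
No x-transition from 0.
Union after reading x: {9, 10, 11, 12}.
Now take the ε-closure:
From 9 via ε: add 5.
From 10 via ε: add 0.
From 11 via ε: add 4.
From 5 via ε: add 6.
From 6 via ε: add 3.
No new states can be added; the closed set is {0, 3, 4, 5, 6, 9, 10, 11, 12}.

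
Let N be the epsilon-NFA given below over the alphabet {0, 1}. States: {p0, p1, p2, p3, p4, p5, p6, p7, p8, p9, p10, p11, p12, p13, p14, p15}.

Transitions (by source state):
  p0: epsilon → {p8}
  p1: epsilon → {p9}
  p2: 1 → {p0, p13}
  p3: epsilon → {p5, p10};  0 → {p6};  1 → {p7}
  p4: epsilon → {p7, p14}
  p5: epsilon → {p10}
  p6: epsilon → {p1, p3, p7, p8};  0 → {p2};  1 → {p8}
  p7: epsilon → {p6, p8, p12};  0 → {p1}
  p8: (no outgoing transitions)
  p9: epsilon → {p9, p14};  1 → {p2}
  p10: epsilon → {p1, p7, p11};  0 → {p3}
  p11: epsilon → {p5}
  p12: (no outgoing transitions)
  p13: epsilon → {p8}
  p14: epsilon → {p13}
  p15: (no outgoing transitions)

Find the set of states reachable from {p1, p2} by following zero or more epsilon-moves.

{p1, p2, p8, p9, p13, p14}

Start with {p1, p2}.
From p1 via epsilon: add p9.
From p9 via epsilon: add p14.
From p14 via epsilon: add p13.
From p13 via epsilon: add p8.
No new states can be added; the closed set is {p1, p2, p8, p9, p13, p14}.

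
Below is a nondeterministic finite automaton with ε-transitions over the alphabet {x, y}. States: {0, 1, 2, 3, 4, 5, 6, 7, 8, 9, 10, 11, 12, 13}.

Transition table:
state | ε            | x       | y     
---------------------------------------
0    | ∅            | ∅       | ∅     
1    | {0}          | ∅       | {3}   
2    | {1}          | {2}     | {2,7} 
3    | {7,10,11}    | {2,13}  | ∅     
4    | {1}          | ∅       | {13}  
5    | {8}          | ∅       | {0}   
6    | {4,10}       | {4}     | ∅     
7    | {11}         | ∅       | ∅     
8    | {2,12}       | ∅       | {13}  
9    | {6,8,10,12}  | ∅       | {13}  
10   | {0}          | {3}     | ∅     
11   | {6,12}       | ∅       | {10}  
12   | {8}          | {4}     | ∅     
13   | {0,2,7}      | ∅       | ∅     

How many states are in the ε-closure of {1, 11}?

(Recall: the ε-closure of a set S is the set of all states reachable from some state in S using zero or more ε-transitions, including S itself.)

Start with {1, 11}.
From 1 via ε: add 0.
From 11 via ε: add 6, 12.
From 6 via ε: add 4, 10.
From 12 via ε: add 8.
From 8 via ε: add 2.
ε-closure = {0, 1, 2, 4, 6, 8, 10, 11, 12}, which has 9 states.

9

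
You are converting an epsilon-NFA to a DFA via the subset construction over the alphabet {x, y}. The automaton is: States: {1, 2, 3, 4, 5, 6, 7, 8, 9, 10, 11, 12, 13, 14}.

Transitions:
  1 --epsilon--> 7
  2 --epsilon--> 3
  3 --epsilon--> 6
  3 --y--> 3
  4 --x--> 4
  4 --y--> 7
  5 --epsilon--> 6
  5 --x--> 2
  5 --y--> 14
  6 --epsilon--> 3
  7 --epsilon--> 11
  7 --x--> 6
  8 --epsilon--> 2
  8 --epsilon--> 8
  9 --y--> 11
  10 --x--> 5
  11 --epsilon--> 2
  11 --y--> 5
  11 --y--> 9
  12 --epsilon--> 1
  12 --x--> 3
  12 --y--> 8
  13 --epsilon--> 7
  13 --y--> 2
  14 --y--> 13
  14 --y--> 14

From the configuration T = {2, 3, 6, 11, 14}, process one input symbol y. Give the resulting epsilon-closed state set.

3 on y → {3}.
11 on y → {5, 9}.
14 on y → {13, 14}.
No y-transition from 2, 6.
Union after reading y: {3, 5, 9, 13, 14}.
Now take the epsilon-closure:
From 3 via epsilon: add 6.
From 13 via epsilon: add 7.
From 7 via epsilon: add 11.
From 11 via epsilon: add 2.
No new states can be added; the closed set is {2, 3, 5, 6, 7, 9, 11, 13, 14}.

{2, 3, 5, 6, 7, 9, 11, 13, 14}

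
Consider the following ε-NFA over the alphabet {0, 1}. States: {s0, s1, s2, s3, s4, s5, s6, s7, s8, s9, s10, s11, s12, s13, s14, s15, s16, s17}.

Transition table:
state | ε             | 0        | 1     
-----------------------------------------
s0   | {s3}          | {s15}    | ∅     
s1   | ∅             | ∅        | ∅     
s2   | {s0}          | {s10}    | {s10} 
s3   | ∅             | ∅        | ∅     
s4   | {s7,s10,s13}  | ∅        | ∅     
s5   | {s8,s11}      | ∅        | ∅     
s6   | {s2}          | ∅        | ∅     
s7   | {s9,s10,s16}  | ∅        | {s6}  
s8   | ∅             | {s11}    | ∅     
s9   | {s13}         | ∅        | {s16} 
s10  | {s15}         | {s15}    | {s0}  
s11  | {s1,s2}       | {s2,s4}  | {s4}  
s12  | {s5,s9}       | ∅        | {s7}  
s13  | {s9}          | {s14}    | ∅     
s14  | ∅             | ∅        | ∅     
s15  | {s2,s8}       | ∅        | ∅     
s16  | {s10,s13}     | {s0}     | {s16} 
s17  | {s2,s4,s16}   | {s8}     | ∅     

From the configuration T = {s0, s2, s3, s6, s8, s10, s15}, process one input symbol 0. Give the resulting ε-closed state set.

{s0, s1, s2, s3, s8, s10, s11, s15}

s0 on 0 → {s15}.
s2 on 0 → {s10}.
s8 on 0 → {s11}.
s10 on 0 → {s15}.
No 0-transition from s3, s6, s15.
Union after reading 0: {s10, s11, s15}.
Now take the ε-closure:
From s11 via ε: add s1, s2.
From s15 via ε: add s8.
From s2 via ε: add s0.
From s0 via ε: add s3.
No new states can be added; the closed set is {s0, s1, s2, s3, s8, s10, s11, s15}.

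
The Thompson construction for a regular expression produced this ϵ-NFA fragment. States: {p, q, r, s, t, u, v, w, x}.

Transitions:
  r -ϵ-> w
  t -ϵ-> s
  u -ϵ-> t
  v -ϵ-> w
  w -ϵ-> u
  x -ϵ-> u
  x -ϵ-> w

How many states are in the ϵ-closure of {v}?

5

Start with {v}.
From v via ϵ: add w.
From w via ϵ: add u.
From u via ϵ: add t.
From t via ϵ: add s.
ϵ-closure = {s, t, u, v, w}, which has 5 states.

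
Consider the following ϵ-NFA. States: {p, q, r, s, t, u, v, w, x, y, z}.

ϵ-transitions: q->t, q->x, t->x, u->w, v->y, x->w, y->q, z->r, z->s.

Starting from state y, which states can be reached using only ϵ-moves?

Start with {y}.
From y via ϵ: add q.
From q via ϵ: add t, x.
From x via ϵ: add w.
No new states can be added; the closed set is {q, t, w, x, y}.

{q, t, w, x, y}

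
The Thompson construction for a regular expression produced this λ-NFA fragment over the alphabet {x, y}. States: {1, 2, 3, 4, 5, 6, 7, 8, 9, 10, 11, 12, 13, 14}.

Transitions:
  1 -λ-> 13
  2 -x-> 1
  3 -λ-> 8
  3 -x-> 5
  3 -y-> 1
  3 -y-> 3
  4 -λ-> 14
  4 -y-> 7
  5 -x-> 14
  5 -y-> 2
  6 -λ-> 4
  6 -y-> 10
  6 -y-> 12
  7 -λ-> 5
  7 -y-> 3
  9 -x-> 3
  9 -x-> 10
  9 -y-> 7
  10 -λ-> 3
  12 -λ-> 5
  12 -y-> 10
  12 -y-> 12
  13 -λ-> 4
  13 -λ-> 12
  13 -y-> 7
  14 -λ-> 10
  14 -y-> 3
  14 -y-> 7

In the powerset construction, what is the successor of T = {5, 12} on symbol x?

{3, 8, 10, 14}

5 on x → {14}.
No x-transition from 12.
Union after reading x: {14}.
Now take the λ-closure:
From 14 via λ: add 10.
From 10 via λ: add 3.
From 3 via λ: add 8.
No new states can be added; the closed set is {3, 8, 10, 14}.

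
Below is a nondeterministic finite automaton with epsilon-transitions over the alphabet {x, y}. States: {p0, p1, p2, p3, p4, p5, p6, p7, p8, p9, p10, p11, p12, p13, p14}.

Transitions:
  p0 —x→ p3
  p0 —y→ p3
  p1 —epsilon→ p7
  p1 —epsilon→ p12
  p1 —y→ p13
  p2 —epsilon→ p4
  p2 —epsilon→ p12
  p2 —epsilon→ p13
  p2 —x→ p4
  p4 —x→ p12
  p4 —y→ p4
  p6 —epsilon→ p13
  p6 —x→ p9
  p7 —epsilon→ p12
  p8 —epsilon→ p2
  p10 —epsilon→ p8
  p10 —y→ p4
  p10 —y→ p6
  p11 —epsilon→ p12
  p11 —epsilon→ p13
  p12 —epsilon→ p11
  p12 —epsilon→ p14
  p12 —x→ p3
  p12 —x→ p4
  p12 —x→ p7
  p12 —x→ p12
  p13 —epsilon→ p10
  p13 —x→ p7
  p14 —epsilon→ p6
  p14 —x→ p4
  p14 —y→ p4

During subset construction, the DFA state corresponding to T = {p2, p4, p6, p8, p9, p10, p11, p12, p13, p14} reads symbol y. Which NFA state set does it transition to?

p4 on y → {p4}.
p10 on y → {p4, p6}.
p14 on y → {p4}.
No y-transition from p2, p6, p8, p9, p11, p12, p13.
Union after reading y: {p4, p6}.
Now take the epsilon-closure:
From p6 via epsilon: add p13.
From p13 via epsilon: add p10.
From p10 via epsilon: add p8.
From p8 via epsilon: add p2.
From p2 via epsilon: add p12.
From p12 via epsilon: add p11, p14.
No new states can be added; the closed set is {p2, p4, p6, p8, p10, p11, p12, p13, p14}.

{p2, p4, p6, p8, p10, p11, p12, p13, p14}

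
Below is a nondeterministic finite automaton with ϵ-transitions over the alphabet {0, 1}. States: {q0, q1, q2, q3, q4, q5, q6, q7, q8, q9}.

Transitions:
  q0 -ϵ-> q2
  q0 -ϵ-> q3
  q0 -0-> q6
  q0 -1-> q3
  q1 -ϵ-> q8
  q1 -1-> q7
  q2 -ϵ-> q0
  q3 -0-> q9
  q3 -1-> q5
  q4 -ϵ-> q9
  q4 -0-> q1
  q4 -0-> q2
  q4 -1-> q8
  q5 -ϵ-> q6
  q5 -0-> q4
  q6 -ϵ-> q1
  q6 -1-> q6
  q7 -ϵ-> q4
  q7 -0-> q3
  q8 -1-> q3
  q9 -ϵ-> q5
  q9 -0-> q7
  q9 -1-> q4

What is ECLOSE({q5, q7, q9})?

Start with {q5, q7, q9}.
From q5 via ϵ: add q6.
From q7 via ϵ: add q4.
From q6 via ϵ: add q1.
From q1 via ϵ: add q8.
No new states can be added; the closed set is {q1, q4, q5, q6, q7, q8, q9}.

{q1, q4, q5, q6, q7, q8, q9}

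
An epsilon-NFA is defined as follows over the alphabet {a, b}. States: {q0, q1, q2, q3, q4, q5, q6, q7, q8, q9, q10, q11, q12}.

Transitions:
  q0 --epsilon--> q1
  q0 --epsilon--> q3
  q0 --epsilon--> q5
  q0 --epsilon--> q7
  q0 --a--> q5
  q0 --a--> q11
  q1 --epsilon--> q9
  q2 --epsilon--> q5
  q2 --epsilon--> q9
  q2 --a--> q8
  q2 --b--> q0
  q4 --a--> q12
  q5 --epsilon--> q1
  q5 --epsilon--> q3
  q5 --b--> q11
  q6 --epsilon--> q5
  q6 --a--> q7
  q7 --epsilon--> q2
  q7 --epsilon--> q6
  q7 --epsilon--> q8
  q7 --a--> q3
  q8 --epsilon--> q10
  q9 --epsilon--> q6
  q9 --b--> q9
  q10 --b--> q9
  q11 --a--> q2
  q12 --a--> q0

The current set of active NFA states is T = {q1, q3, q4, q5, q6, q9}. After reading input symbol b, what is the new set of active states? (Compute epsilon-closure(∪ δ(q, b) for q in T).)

{q1, q3, q5, q6, q9, q11}

q5 on b → {q11}.
q9 on b → {q9}.
No b-transition from q1, q3, q4, q6.
Union after reading b: {q9, q11}.
Now take the epsilon-closure:
From q9 via epsilon: add q6.
From q6 via epsilon: add q5.
From q5 via epsilon: add q1, q3.
No new states can be added; the closed set is {q1, q3, q5, q6, q9, q11}.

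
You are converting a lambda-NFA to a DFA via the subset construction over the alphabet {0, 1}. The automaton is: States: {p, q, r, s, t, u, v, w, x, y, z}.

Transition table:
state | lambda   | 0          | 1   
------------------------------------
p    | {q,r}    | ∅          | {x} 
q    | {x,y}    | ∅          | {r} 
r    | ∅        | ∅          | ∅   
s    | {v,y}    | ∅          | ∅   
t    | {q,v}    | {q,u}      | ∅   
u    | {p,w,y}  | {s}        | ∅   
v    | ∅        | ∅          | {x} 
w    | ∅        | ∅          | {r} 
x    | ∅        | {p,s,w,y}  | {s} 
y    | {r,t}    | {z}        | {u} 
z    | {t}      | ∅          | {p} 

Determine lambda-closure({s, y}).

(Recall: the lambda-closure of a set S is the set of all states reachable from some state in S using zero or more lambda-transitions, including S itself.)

Start with {s, y}.
From s via lambda: add v.
From y via lambda: add r, t.
From t via lambda: add q.
From q via lambda: add x.
No new states can be added; the closed set is {q, r, s, t, v, x, y}.

{q, r, s, t, v, x, y}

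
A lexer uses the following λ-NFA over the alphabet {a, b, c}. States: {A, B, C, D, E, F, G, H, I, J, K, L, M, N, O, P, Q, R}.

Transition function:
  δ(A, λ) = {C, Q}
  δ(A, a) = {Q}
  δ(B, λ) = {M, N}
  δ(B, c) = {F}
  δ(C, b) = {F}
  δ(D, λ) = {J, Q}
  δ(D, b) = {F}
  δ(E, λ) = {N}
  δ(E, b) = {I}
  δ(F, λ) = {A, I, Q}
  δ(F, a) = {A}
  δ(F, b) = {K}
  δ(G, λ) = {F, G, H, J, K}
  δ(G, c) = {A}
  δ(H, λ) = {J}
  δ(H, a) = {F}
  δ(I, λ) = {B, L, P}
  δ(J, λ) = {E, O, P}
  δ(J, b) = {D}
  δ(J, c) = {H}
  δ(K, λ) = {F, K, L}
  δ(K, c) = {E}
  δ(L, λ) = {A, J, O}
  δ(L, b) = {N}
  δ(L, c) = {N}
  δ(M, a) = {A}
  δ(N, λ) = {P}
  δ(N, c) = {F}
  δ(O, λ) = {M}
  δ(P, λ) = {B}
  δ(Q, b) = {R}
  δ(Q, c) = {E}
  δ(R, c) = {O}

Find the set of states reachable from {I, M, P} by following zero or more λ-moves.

{A, B, C, E, I, J, L, M, N, O, P, Q}

Start with {I, M, P}.
From I via λ: add B, L.
From B via λ: add N.
From L via λ: add A, J, O.
From A via λ: add C, Q.
From J via λ: add E.
No new states can be added; the closed set is {A, B, C, E, I, J, L, M, N, O, P, Q}.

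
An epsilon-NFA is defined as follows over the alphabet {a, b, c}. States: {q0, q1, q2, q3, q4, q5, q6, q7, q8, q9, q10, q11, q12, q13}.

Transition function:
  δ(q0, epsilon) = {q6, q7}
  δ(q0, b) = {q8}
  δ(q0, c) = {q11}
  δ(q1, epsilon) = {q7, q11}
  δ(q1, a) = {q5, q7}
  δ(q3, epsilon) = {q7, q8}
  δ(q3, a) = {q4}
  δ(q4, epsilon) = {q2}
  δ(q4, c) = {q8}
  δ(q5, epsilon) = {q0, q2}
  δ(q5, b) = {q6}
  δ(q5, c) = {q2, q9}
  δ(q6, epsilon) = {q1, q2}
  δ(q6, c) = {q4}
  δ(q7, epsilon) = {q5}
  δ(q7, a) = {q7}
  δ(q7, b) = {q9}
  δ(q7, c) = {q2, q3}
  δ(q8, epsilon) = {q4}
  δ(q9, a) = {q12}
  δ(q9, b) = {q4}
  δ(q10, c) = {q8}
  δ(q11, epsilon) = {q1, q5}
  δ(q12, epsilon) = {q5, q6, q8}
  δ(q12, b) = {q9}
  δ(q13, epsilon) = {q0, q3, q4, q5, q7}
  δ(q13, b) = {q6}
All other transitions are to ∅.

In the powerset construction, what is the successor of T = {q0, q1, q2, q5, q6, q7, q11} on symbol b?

{q0, q1, q2, q4, q5, q6, q7, q8, q9, q11}

q0 on b → {q8}.
q5 on b → {q6}.
q7 on b → {q9}.
No b-transition from q1, q2, q6, q11.
Union after reading b: {q6, q8, q9}.
Now take the epsilon-closure:
From q6 via epsilon: add q1, q2.
From q8 via epsilon: add q4.
From q1 via epsilon: add q7, q11.
From q7 via epsilon: add q5.
From q5 via epsilon: add q0.
No new states can be added; the closed set is {q0, q1, q2, q4, q5, q6, q7, q8, q9, q11}.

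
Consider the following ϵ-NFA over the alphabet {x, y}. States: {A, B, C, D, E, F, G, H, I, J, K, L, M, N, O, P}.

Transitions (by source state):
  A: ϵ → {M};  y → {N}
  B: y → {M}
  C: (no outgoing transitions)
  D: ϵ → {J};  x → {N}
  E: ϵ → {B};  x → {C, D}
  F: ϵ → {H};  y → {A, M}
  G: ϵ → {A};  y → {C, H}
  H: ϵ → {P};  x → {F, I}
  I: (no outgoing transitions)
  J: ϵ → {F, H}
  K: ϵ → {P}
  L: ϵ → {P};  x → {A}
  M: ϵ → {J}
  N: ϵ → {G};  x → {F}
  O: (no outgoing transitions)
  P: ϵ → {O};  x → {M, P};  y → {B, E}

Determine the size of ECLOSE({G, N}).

9

Start with {G, N}.
From G via ϵ: add A.
From A via ϵ: add M.
From M via ϵ: add J.
From J via ϵ: add F, H.
From H via ϵ: add P.
From P via ϵ: add O.
ϵ-closure = {A, F, G, H, J, M, N, O, P}, which has 9 states.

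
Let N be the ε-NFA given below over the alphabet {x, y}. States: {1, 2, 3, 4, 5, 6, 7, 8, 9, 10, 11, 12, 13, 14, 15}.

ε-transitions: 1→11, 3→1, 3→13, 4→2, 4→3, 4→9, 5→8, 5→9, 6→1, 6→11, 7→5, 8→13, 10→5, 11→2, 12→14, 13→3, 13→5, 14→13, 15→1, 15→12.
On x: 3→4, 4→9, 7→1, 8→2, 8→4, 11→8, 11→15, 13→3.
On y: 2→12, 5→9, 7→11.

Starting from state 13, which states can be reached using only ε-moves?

Start with {13}.
From 13 via ε: add 3, 5.
From 3 via ε: add 1.
From 5 via ε: add 8, 9.
From 1 via ε: add 11.
From 11 via ε: add 2.
No new states can be added; the closed set is {1, 2, 3, 5, 8, 9, 11, 13}.

{1, 2, 3, 5, 8, 9, 11, 13}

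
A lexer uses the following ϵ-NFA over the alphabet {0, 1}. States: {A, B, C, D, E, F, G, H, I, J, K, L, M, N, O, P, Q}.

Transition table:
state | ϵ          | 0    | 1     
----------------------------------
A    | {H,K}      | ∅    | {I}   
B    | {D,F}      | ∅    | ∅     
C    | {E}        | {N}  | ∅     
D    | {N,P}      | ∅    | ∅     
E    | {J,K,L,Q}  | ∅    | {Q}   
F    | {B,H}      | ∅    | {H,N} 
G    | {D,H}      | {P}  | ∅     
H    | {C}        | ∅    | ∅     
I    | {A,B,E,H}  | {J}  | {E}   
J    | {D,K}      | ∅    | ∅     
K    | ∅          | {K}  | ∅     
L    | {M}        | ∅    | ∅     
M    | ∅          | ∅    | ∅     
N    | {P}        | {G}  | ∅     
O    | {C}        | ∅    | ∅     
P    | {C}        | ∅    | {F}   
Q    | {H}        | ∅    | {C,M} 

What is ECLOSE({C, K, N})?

{C, D, E, H, J, K, L, M, N, P, Q}

Start with {C, K, N}.
From C via ϵ: add E.
From N via ϵ: add P.
From E via ϵ: add J, L, Q.
From J via ϵ: add D.
From L via ϵ: add M.
From Q via ϵ: add H.
No new states can be added; the closed set is {C, D, E, H, J, K, L, M, N, P, Q}.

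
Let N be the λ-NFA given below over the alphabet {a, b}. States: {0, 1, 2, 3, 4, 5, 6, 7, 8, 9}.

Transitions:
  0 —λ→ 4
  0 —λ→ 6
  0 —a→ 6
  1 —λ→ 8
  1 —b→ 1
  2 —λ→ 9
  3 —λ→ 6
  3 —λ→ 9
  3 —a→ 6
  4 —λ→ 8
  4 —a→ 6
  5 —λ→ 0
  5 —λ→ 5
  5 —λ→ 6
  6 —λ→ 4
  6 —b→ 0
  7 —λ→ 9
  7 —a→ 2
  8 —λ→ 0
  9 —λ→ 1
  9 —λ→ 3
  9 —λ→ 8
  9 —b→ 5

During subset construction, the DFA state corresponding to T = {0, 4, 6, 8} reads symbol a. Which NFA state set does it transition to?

0 on a → {6}.
4 on a → {6}.
No a-transition from 6, 8.
Union after reading a: {6}.
Now take the λ-closure:
From 6 via λ: add 4.
From 4 via λ: add 8.
From 8 via λ: add 0.
No new states can be added; the closed set is {0, 4, 6, 8}.

{0, 4, 6, 8}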